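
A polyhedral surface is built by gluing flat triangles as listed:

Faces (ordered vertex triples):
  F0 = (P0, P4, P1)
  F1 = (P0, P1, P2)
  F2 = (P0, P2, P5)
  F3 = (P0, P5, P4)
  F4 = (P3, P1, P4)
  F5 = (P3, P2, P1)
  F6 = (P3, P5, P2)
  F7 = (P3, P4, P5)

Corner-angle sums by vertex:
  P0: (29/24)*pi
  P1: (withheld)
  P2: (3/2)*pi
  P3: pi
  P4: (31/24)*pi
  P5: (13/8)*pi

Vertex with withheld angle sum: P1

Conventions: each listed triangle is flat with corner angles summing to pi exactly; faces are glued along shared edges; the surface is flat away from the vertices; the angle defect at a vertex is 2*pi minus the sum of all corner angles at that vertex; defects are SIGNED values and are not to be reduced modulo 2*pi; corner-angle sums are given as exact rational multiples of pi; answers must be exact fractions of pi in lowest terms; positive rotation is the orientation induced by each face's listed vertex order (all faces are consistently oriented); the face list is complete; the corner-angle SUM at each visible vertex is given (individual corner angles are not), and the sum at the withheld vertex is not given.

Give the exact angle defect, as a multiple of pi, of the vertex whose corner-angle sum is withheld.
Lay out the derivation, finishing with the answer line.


V = 6, E = 12, F = 8; chi = V - E + F = 2
Gauss-Bonnet: total defect = 2*pi*chi = 4*pi; visible defects sum to (27/8)*pi

Answer: defect(P1) = (5/8)*pi


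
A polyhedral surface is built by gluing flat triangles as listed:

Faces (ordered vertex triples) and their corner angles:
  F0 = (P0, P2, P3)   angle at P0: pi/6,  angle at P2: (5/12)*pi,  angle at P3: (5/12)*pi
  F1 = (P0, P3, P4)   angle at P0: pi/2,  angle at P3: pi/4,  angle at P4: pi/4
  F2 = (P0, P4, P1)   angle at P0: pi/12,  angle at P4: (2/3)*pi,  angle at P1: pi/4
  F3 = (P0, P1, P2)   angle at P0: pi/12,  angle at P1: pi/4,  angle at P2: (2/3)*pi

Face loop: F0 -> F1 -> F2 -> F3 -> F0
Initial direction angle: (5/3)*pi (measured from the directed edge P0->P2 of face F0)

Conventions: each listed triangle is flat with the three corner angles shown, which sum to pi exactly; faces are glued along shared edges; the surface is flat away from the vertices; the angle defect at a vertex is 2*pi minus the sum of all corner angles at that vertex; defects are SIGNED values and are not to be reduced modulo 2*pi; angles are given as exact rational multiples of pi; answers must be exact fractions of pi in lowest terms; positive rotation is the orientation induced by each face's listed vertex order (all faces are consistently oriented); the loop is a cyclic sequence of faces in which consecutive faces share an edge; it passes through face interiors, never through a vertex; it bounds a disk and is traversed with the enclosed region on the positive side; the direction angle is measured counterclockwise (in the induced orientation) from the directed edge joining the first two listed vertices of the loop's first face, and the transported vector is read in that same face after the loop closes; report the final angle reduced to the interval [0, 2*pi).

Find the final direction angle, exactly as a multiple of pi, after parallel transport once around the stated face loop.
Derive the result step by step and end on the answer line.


enclosed vertex P0: corner angles sum to (5/6)*pi, defect = 2*pi - (5/6)*pi = (7/6)*pi
transport around the loop rotates by the sum of enclosed defects; add to the initial angle mod 2*pi
final angle = (5/3)*pi + (7/6)*pi = (5/6)*pi (mod 2*pi)

Answer: final direction angle = (5/6)*pi


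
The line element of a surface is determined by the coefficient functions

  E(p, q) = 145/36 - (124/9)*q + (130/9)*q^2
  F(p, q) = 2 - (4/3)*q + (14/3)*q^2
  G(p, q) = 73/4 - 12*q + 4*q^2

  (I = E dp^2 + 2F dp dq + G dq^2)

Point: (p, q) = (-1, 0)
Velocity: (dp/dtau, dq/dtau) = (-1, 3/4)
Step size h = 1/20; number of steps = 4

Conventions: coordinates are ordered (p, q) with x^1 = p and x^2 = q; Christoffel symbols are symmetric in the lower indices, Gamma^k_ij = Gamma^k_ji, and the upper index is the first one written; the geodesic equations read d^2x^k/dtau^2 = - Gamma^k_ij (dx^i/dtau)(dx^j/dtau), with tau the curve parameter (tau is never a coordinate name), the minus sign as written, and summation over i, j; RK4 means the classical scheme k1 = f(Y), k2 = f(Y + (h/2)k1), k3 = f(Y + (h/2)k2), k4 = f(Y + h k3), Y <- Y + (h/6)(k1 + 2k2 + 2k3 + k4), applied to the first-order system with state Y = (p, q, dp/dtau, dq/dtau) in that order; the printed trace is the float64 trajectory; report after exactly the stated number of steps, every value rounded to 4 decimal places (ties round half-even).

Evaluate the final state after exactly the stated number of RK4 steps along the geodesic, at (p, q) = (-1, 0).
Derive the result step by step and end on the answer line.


f(Y) = (dp/dtau, dq/dtau, -Gamma^p_ij Y'^i Y'^j, -Gamma^q_ij Y'^i Y'^j) with the Gammas evaluated at the stage position; h = 0.050000; intermediate values shown to 6 dp
step 0: p = -1.0000, q = 0.0000, dp/dtau = -1.0000, dq/dtau = 0.7500
step 1:
  k1: at (p, q) = (-1.000000, 0.000000), (dp/dtau, dq/dtau) = (-1.000000, 0.750000); Gamma_ppp = -0.198222, Gamma_ppq = -1.808772, Gamma_pqq = -0.177440, Gamma_qpp = 0.399196, Gamma_qpq = 0.198222, Gamma_qqq = -0.309322; k1 = (-1.000000, 0.750000, -2.415126, 0.072130)
  k2: at (p, q) = (-1.025000, 0.018750), (dp/dtau, dq/dtau) = (-1.060378, 0.751803); Gamma_ppp = -0.203972, Gamma_ppq = -1.860165, Gamma_pqq = -0.142966, Gamma_qpp = 0.389497, Gamma_qpq = 0.203972, Gamma_qqq = -0.313008; k2 = (-1.060378, 0.751803, -2.655679, 0.064174)
  k3: at (p, q) = (-1.026509, 0.018795), (dp/dtau, dq/dtau) = (-1.066392, 0.751604); Gamma_ppp = -0.203986, Gamma_ppq = -1.860291, Gamma_pqq = -0.142877, Gamma_qpp = 0.389474, Gamma_qpq = 0.203986, Gamma_qqq = -0.313017; k3 = (-1.066392, 0.751604, -2.669381, 0.060912)
  k4: at (p, q) = (-1.053320, 0.037580), (dp/dtau, dq/dtau) = (-1.133469, 0.753046); Gamma_ppp = -0.210333, Gamma_ppq = -1.914108, Gamma_pqq = -0.102487, Gamma_qpp = 0.379539, Gamma_qpq = 0.210333, Gamma_qqq = -0.317285; k4 = (-1.133469, 0.753046, -2.939244, 0.051373)
  Y <- Y + (h/6)(k1 + 2k2 + 2k3 + k4): p = -1.0532, q = 0.0376, dp/dtau = -1.1334, dq/dtau = 0.7531
step 2:
  k1: at (p, q) = (-1.053225, 0.037582), (dp/dtau, dq/dtau) = (-1.133371, 0.753114); Gamma_ppp = -0.210334, Gamma_ppq = -1.914114, Gamma_pqq = -0.102483, Gamma_qpp = 0.379538, Gamma_qpq = 0.210334, Gamma_qqq = -0.317286; k1 = (-1.133371, 0.753114, -2.939305, 0.051495)
  k2: at (p, q) = (-1.081559, 0.056410), (dp/dtau, dq/dtau) = (-1.206853, 0.754401); Gamma_ppp = -0.217331, Gamma_ppq = -1.970438, Gamma_pqq = -0.055133, Gamma_qpp = 0.369367, Gamma_qpq = 0.217331, Gamma_qqq = -0.322272; k2 = (-1.206853, 0.754401, -3.240059, 0.041169)
  k3: at (p, q) = (-1.083396, 0.056442), (dp/dtau, dq/dtau) = (-1.214372, 0.754143); Gamma_ppp = -0.217343, Gamma_ppq = -1.970536, Gamma_pqq = -0.055046, Gamma_qpp = 0.369350, Gamma_qpq = 0.217343, Gamma_qqq = -0.322282; k3 = (-1.214372, 0.754143, -3.257453, 0.036702)
  k4: at (p, q) = (-1.113944, 0.075289), (dp/dtau, dq/dtau) = (-1.296243, 0.754949); Gamma_ppp = -0.225033, Gamma_ppq = -2.029337, Gamma_pqq = 0.000458, Gamma_qpp = 0.358957, Gamma_qpq = 0.225033, Gamma_qqq = -0.328151; k4 = (-1.296243, 0.754949, -3.593959, 0.024325)
  Y <- Y + (h/6)(k1 + 2k2 + 2k3 + k4): p = -1.1138, q = 0.0753, dp/dtau = -1.2961, dq/dtau = 0.7550
step 3:
  k1: at (p, q) = (-1.113826, 0.075292), (dp/dtau, dq/dtau) = (-1.296106, 0.755044); Gamma_ppp = -0.225034, Gamma_ppq = -2.029344, Gamma_pqq = 0.000466, Gamma_qpp = 0.358956, Gamma_qpq = 0.225034, Gamma_qqq = -0.328152; k1 = (-1.296106, 0.755044, -3.594135, 0.024513)
  k2: at (p, q) = (-1.146228, 0.094168), (dp/dtau, dq/dtau) = (-1.385960, 0.755656); Gamma_ppp = -0.233471, Gamma_ppq = -2.090642, Gamma_pqq = 0.065626, Gamma_qpp = 0.348343, Gamma_qpq = 0.233471, Gamma_qqq = -0.335115; k2 = (-1.385960, 0.755656, -3.968100, 0.011264)
  k3: at (p, q) = (-1.148475, 0.094183), (dp/dtau, dq/dtau) = (-1.395309, 0.755325); Gamma_ppp = -0.233478, Gamma_ppq = -2.090692, Gamma_pqq = 0.065684, Gamma_qpp = 0.348334, Gamma_qpq = 0.233478, Gamma_qqq = -0.335122; k3 = (-1.395309, 0.755325, -3.989730, 0.005157)
  k4: at (p, q) = (-1.183591, 0.113058), (dp/dtau, dq/dtau) = (-1.495593, 0.755301); Gamma_ppp = -0.242699, Gamma_ppq = -2.154321, Gamma_pqq = 0.142179, Gamma_qpp = 0.337522, Gamma_qpq = 0.242699, Gamma_qqq = -0.343427; k4 = (-1.495593, 0.755301, -4.405384, -0.010733)
  Y <- Y + (h/6)(k1 + 2k2 + 2k3 + k4): p = -1.1834, q = 0.1131, dp/dtau = -1.4954, dq/dtau = 0.7554
step 4:
  k1: at (p, q) = (-1.183444, 0.113061), (dp/dtau, dq/dtau) = (-1.495400, 0.755432); Gamma_ppp = -0.242700, Gamma_ppq = -2.154331, Gamma_pqq = 0.142192, Gamma_qpp = 0.337520, Gamma_qpq = 0.242700, Gamma_qqq = -0.343428; k1 = (-1.495400, 0.755432, -4.405793, -0.010438)
  k2: at (p, q) = (-1.220829, 0.131947), (dp/dtau, dq/dtau) = (-1.605544, 0.755171); Gamma_ppp = -0.252753, Gamma_ppq = -2.220175, Gamma_pqq = 0.232197, Gamma_qpp = 0.326510, Gamma_qpq = 0.252753, Gamma_qqq = -0.353401; k2 = (-1.605544, 0.755171, -4.864631, -0.027225)
  k3: at (p, q) = (-1.223583, 0.131940), (dp/dtau, dq/dtau) = (-1.617015, 0.754752); Gamma_ppp = -0.252749, Gamma_ppq = -2.220152, Gamma_pqq = 0.232164, Gamma_qpp = 0.326514, Gamma_qpq = 0.252749, Gamma_qqq = -0.353398; k3 = (-1.617015, 0.754752, -4.890526, -0.035503)
  k4: at (p, q) = (-1.264295, 0.150799), (dp/dtau, dq/dtau) = (-1.739926, 0.753657); Gamma_ppp = -0.263644, Gamma_ppq = -2.287806, Gamma_pqq = 0.338042, Gamma_qpp = 0.315336, Gamma_qpq = 0.263644, Gamma_qqq = -0.365414; k4 = (-1.739926, 0.753657, -5.393899, -0.055640)
  Y <- Y + (h/6)(k1 + 2k2 + 2k3 + k4): p = -1.2641, q = 0.1508, dp/dtau = -1.7396, dq/dtau = 0.7538

Answer: p = -1.2641, q = 0.1508, dp/dtau = -1.7396, dq/dtau = 0.7538


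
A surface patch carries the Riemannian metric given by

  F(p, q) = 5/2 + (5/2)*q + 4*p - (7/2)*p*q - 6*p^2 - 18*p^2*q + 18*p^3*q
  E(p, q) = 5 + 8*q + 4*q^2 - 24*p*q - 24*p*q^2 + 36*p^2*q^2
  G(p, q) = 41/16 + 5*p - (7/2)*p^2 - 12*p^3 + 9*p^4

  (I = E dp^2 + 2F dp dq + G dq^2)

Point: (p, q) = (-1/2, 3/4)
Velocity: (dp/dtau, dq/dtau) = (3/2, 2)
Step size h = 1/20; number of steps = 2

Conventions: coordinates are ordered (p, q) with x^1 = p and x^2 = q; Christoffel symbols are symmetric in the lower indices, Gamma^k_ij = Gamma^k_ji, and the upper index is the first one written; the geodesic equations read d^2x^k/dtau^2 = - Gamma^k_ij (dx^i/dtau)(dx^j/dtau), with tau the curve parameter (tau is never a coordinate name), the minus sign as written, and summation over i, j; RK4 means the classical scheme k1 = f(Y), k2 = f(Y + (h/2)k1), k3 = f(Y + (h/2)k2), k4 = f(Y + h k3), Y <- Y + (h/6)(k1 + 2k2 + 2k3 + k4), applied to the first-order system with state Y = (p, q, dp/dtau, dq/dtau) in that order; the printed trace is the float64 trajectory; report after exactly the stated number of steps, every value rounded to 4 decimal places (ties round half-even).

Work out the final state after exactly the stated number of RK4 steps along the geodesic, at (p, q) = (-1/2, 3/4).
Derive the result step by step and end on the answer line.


f(Y) = (dp/dtau, dq/dtau, -Gamma^p_ij Y'^i Y'^j, -Gamma^q_ij Y'^i Y'^j) with the Gammas evaluated at the stage position; h = 0.050000; intermediate values shown to 6 dp
step 0: p = -0.5000, q = 0.7500, dp/dtau = 1.5000, dq/dtau = 2.0000
step 1:
  k1: at (p, q) = (-0.500000, 0.750000), (dp/dtau, dq/dtau) = (1.500000, 2.000000); Gamma_ppp = -0.754098, Gamma_ppq = 0.837887, Gamma_pqq = 0.000000, Gamma_qpp = 0.065574, Gamma_qpq = -0.072860, Gamma_qqq = 0.000000; k1 = (1.500000, 2.000000, -3.330601, 0.289617)
  k2: at (p, q) = (-0.462500, 0.800000), (dp/dtau, dq/dtau) = (1.416735, 2.007240); Gamma_ppp = -0.798794, Gamma_ppq = 0.794634, Gamma_pqq = 0.000000, Gamma_qpp = 0.043470, Gamma_qpq = -0.043243, Gamma_qqq = 0.000000; k2 = (1.416735, 2.007240, -2.916154, 0.158694)
  k3: at (p, q) = (-0.464582, 0.800181), (dp/dtau, dq/dtau) = (1.427096, 2.003967); Gamma_ppp = -0.797435, Gamma_ppq = 0.795177, Gamma_pqq = 0.000000, Gamma_qpp = 0.044676, Gamma_qpq = -0.044549, Gamma_qqq = 0.000000; k3 = (1.427096, 2.003967, -2.924120, 0.163823)
  k4: at (p, q) = (-0.428645, 0.850198), (dp/dtau, dq/dtau) = (1.353794, 2.008191); Gamma_ppp = -0.841624, Gamma_ppq = 0.754293, Gamma_pqq = 0.000000, Gamma_qpp = 0.022660, Gamma_qpq = -0.020308, Gamma_qqq = 0.000000; k4 = (1.353794, 2.008191, -2.558868, 0.068895)
  Y <- Y + (h/6)(k1 + 2k2 + 2k3 + k4): p = -0.4288, q = 0.8503, dp/dtau = 1.3536, dq/dtau = 2.0084
step 2:
  k1: at (p, q) = (-0.428821, 0.850255), (dp/dtau, dq/dtau) = (1.353583, 2.008363); Gamma_ppp = -0.841518, Gamma_ppq = 0.754323, Gamma_pqq = 0.000000, Gamma_qpp = 0.022767, Gamma_qpq = -0.020408, Gamma_qqq = 0.000000; k1 = (1.353583, 2.008363, -2.559413, 0.069245)
  k2: at (p, q) = (-0.394982, 0.900464), (dp/dtau, dq/dtau) = (1.289598, 2.010094); Gamma_ppp = -0.885204, Gamma_ppq = 0.715972, Gamma_pqq = 0.000000, Gamma_qpp = 0.001192, Gamma_qpq = -0.000964, Gamma_qqq = 0.000000; k2 = (1.289598, 2.010094, -2.239756, 0.003017)
  k3: at (p, q) = (-0.396581, 0.900507), (dp/dtau, dq/dtau) = (1.297589, 2.008438); Gamma_ppp = -0.884000, Gamma_ppq = 0.716534, Gamma_pqq = 0.000000, Gamma_qpp = 0.002230, Gamma_qpq = -0.001807, Gamma_qqq = 0.000000; k3 = (1.297589, 2.008438, -2.246336, 0.005666)
  k4: at (p, q) = (-0.363942, 0.950677), (dp/dtau, dq/dtau) = (1.241266, 2.008646); Gamma_ppp = -0.927912, Gamma_ppq = 0.680578, Gamma_pqq = 0.000000, Gamma_qpp = -0.019367, Gamma_qpq = 0.014205, Gamma_qqq = 0.000000; k4 = (1.241266, 2.008646, -1.964049, -0.040993)
  Y <- Y + (h/6)(k1 + 2k2 + 2k3 + k4): p = -0.3641, q = 0.9507, dp/dtau = 1.2411, dq/dtau = 2.0087

Answer: p = -0.3641, q = 0.9507, dp/dtau = 1.2411, dq/dtau = 2.0087


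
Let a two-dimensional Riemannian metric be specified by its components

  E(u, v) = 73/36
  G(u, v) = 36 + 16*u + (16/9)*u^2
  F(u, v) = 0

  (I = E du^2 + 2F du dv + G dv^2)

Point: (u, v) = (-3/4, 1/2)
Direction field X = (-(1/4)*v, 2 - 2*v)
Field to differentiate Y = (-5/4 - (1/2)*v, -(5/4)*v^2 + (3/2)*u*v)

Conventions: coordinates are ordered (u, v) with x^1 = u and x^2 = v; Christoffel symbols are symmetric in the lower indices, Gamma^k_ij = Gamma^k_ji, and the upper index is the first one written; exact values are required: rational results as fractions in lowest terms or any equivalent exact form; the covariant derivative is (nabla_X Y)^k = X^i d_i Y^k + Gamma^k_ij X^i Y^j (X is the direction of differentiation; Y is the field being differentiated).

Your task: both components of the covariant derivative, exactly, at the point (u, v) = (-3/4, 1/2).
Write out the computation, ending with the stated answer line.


E = 73/36, F = 0, G = 25 at the point
E_u = 0, E_v = 0, F_u = 0, F_v = 0, G_u = 40/3, G_v = 0
EG - F^2 = 1825/36;  g^inv = (36/1825) * [[25, 0], [0, 73/36]]
first-kind symbols [ij,l] = (1/2)(d_i g_jl + d_j g_il - d_l g_ij): [uu,u] = E_u/2 = 0, [uu,v] = F_u - E_v/2 = 0, [uv,u] = E_v/2 = 0, [uv,v] = G_u/2 = 20/3, [vv,u] = F_v - G_u/2 = -20/3, [vv,v] = G_v/2 = 0
Gamma^u_ij = (G*[ij,u] - F*[ij,v])/(EG - F^2), Gamma^v_ij = (E*[ij,v] - F*[ij,u])/(EG - F^2)
Gamma_uuu = 0, Gamma_uuv = 0, Gamma_uvv = -240/73, Gamma_vuu = 0, Gamma_vuv = 4/15, Gamma_vvv = 0
X = (-1/8, 1), Y = (-3/2, -7/8) at the point

Answer: (nabla_X Y)^u = 347/146, (nabla_X Y)^v = -1363/480


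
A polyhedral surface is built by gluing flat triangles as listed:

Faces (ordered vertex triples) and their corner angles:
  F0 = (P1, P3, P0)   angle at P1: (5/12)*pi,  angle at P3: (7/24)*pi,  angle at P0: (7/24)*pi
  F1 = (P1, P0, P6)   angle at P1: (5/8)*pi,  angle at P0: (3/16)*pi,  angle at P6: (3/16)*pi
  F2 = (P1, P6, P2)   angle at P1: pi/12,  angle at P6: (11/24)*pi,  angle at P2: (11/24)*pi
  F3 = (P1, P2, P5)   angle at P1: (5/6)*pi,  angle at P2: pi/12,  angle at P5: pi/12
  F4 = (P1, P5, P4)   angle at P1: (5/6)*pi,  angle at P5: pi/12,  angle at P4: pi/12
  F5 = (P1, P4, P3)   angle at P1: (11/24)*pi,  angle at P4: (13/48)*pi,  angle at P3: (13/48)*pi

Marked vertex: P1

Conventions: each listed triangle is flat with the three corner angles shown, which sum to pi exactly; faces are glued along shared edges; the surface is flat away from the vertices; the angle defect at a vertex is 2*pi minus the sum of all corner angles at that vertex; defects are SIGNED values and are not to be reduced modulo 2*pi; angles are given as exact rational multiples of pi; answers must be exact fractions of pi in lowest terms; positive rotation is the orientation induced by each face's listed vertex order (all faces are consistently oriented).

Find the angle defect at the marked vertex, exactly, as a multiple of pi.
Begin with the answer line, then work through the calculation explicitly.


Answer: defect(P1) = (-5/4)*pi

Sum of corner angles at P1: (13/4)*pi
defect = 2*pi - (13/4)*pi


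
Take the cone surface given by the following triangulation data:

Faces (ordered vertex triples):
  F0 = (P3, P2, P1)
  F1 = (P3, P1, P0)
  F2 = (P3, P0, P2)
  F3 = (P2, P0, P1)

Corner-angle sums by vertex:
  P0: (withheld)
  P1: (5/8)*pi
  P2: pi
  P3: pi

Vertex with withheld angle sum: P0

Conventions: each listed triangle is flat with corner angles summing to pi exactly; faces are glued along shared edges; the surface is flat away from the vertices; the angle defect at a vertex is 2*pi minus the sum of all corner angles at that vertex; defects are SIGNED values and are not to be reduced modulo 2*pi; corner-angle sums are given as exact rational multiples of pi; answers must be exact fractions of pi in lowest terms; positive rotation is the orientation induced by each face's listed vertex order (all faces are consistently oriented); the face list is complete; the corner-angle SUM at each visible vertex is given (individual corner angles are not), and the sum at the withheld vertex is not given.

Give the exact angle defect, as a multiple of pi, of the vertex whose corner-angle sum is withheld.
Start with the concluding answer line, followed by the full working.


Answer: defect(P0) = (5/8)*pi

V = 4, E = 6, F = 4; chi = V - E + F = 2
Gauss-Bonnet: total defect = 2*pi*chi = 4*pi; visible defects sum to (27/8)*pi


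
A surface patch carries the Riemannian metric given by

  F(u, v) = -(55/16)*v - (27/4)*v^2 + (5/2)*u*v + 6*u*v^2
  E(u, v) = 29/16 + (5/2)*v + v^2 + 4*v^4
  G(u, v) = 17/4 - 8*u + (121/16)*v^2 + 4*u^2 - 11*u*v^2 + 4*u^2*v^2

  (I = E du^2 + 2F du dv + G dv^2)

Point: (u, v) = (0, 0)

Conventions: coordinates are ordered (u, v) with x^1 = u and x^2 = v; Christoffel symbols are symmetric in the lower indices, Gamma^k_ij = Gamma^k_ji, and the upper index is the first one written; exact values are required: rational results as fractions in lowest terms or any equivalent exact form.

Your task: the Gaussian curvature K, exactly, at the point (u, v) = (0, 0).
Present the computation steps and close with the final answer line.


E = 29/16, F = 0, G = 17/4, EG - F^2 = 493/64 at the point
E_u = 0, E_v = 5/2, F_u = 0, F_v = -55/16, G_u = -8, G_v = 0
E_vv = 2, F_uv = 5/2, G_uu = 8
By Brioschi, K is (det M1 - det M2) divided by (EG - F^2) squared.
M1 = [[-E_vv/2 + F_uv - G_uu/2, E_u/2, F_u - E_v/2], [F_v - G_u/2, E, F], [G_v/2, F, G]] = [[-5/2, 0, -5/4], [9/16, 29/16, 0], [0, 0, 17/4]]; det M1 = -2465/128
M2 = [[0, E_v/2, G_u/2], [E_v/2, E, F], [G_u/2, F, G]] = [[0, 5/4, -4], [5/4, 29/16, 0], [-4, 0, 17/4]]; det M2 = -2281/64
det M1 - det M2 = 2097/128; K = 2097/128 / (493/64)^2 = 67104/243049

Answer: K = 67104/243049


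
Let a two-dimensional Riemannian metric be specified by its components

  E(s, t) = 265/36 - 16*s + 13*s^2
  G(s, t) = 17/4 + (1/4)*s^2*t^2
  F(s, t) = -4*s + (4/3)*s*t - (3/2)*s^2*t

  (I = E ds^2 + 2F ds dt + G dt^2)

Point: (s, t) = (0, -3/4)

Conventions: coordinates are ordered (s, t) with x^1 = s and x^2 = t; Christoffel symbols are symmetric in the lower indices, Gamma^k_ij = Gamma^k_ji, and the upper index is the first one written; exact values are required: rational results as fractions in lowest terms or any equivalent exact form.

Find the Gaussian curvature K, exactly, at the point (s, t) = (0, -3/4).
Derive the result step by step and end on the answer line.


E = 265/36, F = 0, G = 17/4, EG - F^2 = 4505/144 at the point
E_s = -16, E_t = 0, F_s = -5, F_t = 0, G_s = 0, G_t = 0
E_tt = 0, F_st = 4/3, G_ss = 9/32
By Brioschi, K is (det M1 - det M2) divided by (EG - F^2) squared.
M1 = [[-E_tt/2 + F_st - G_ss/2, E_s/2, F_s - E_t/2], [F_t - G_s/2, E, F], [G_t/2, F, G]] = [[229/192, -8, -5], [0, 265/36, 0], [0, 0, 17/4]]; det M1 = 1031645/27648
M2 = [[0, E_t/2, G_s/2], [E_t/2, E, F], [G_s/2, F, G]] = [[0, 0, 0], [0, 265/36, 0], [0, 0, 17/4]]; det M2 = 0
det M1 - det M2 = 1031645/27648; K = 1031645/27648 / (4505/144)^2 = 687/18020

Answer: K = 687/18020


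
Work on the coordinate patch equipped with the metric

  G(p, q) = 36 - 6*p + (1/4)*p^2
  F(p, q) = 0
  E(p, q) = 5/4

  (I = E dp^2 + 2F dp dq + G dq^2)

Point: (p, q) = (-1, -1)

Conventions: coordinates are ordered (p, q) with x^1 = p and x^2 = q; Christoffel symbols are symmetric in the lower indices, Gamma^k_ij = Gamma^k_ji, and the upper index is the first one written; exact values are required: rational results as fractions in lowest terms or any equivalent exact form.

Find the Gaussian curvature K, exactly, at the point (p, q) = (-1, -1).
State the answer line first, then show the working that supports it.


Answer: K = 0

E = 5/4, F = 0, G = 169/4, EG - F^2 = 845/16 at the point
E_p = 0, E_q = 0, F_p = 0, F_q = 0, G_p = -13/2, G_q = 0
E_qq = 0, F_pq = 0, G_pp = 1/2
Compute both Brioschi determinants and normalise by (EG - F^2)^2.
M1 = [[-E_qq/2 + F_pq - G_pp/2, E_p/2, F_p - E_q/2], [F_q - G_p/2, E, F], [G_q/2, F, G]] = [[-1/4, 0, 0], [13/4, 5/4, 0], [0, 0, 169/4]]; det M1 = -845/64
M2 = [[0, E_q/2, G_p/2], [E_q/2, E, F], [G_p/2, F, G]] = [[0, 0, -13/4], [0, 5/4, 0], [-13/4, 0, 169/4]]; det M2 = -845/64
det M1 - det M2 = 0; K = 0 / (845/16)^2 = 0


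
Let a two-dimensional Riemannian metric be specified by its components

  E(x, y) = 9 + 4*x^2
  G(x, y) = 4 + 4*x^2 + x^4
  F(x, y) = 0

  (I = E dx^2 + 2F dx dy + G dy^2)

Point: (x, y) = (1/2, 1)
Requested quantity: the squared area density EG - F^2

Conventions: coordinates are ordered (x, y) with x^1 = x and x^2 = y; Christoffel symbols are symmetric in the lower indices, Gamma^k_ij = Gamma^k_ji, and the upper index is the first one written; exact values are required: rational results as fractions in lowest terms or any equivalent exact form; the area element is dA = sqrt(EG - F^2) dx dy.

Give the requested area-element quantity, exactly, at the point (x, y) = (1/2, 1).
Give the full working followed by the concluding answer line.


E = 10, F = 0, G = 81/16; EG - F^2 = 405/8

Answer: EG - F^2 = 405/8


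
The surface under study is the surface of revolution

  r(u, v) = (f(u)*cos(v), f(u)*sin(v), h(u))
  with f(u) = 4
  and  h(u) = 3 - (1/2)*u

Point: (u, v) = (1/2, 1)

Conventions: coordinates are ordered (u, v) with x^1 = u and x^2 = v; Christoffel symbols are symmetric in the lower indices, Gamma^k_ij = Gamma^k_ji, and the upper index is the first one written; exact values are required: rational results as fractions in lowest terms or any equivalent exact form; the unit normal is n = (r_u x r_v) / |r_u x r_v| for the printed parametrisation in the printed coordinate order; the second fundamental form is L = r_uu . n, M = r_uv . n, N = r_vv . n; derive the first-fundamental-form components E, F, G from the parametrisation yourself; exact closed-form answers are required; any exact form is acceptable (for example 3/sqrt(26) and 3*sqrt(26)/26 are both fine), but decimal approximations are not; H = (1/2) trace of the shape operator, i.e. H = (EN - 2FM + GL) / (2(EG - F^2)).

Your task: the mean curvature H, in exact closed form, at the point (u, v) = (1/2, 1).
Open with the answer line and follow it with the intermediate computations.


Answer: H = -1/8

f = 4, f' = 0, f'' = 0, h' = -1/2, h'' = 0
E = 1/4, F = 0, G = 16; answer radicand W^2 = 1/4
unnormalised second-form numerators: l = 0, m = 0, n = -2; L = l/sqrt(1/4), and similarly M = m/sqrt(W^2), N = n/sqrt(W^2)
H = (E*n - 2*F*m + G*l) / (2*(EG - F^2)*sqrt(W^2)); E*n - 2*F*m + G*l = -1/2, EG - F^2 = 4, so H = (-1/16)/sqrt(1/4)


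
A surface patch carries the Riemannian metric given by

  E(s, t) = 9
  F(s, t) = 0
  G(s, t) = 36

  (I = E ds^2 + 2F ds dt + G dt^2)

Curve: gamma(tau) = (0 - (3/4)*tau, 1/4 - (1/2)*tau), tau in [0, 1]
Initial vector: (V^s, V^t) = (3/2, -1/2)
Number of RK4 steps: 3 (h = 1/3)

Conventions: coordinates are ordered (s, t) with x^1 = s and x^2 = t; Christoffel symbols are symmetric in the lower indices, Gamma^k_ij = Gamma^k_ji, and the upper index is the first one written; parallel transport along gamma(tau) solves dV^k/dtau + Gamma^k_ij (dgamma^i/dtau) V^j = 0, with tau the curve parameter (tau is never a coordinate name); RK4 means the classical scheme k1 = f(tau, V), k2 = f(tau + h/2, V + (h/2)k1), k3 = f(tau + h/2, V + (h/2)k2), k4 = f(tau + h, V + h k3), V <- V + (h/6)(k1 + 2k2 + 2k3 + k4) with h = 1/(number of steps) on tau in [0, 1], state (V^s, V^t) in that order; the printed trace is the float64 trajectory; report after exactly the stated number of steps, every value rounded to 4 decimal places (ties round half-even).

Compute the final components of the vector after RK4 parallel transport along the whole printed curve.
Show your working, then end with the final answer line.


gamma'(tau) = (-3/4, -1/2); f(tau, V)^k = -Gamma^k_ij(gamma(tau)) gamma'^i(tau) V^j; h = 1/3; intermediate values shown to 6 dp
curve data and Christoffel symbols at the stage parameters:
  tau = 0.000000: gamma = (0.000000, 0.250000), gamma' = (-0.750000, -0.500000); Gamma_sss = 0.000000, Gamma_sst = 0.000000, Gamma_stt = 0.000000, Gamma_tss = 0.000000, Gamma_tst = 0.000000, Gamma_ttt = 0.000000
  tau = 0.166667: gamma = (-0.125000, 0.166667), gamma' = (-0.750000, -0.500000); Gamma_sss = 0.000000, Gamma_sst = 0.000000, Gamma_stt = 0.000000, Gamma_tss = 0.000000, Gamma_tst = 0.000000, Gamma_ttt = 0.000000
  tau = 0.333333: gamma = (-0.250000, 0.083333), gamma' = (-0.750000, -0.500000); Gamma_sss = 0.000000, Gamma_sst = 0.000000, Gamma_stt = 0.000000, Gamma_tss = 0.000000, Gamma_tst = 0.000000, Gamma_ttt = 0.000000
  tau = 0.500000: gamma = (-0.375000, 0.000000), gamma' = (-0.750000, -0.500000); Gamma_sss = 0.000000, Gamma_sst = 0.000000, Gamma_stt = 0.000000, Gamma_tss = 0.000000, Gamma_tst = 0.000000, Gamma_ttt = 0.000000
  tau = 0.666667: gamma = (-0.500000, -0.083333), gamma' = (-0.750000, -0.500000); Gamma_sss = 0.000000, Gamma_sst = 0.000000, Gamma_stt = 0.000000, Gamma_tss = 0.000000, Gamma_tst = 0.000000, Gamma_ttt = 0.000000
  tau = 0.833333: gamma = (-0.625000, -0.166667), gamma' = (-0.750000, -0.500000); Gamma_sss = 0.000000, Gamma_sst = 0.000000, Gamma_stt = 0.000000, Gamma_tss = 0.000000, Gamma_tst = 0.000000, Gamma_ttt = 0.000000
  tau = 1.000000: gamma = (-0.750000, -0.250000), gamma' = (-0.750000, -0.500000); Gamma_sss = 0.000000, Gamma_sst = 0.000000, Gamma_stt = 0.000000, Gamma_tss = 0.000000, Gamma_tst = 0.000000, Gamma_ttt = 0.000000
step 0: V^s = 1.5000, V^t = -0.5000
step 1: k1 = (0.000000, 0.000000), k2 = (0.000000, 0.000000), k3 = (0.000000, 0.000000), k4 = (0.000000, 0.000000); V <- V + (h/6)(k1 + 2k2 + 2k3 + k4): V^s = 1.5000, V^t = -0.5000
step 2: k1 = (0.000000, 0.000000), k2 = (0.000000, 0.000000), k3 = (0.000000, 0.000000), k4 = (0.000000, 0.000000); V <- V + (h/6)(k1 + 2k2 + 2k3 + k4): V^s = 1.5000, V^t = -0.5000
step 3: k1 = (0.000000, 0.000000), k2 = (0.000000, 0.000000), k3 = (0.000000, 0.000000), k4 = (0.000000, 0.000000); V <- V + (h/6)(k1 + 2k2 + 2k3 + k4): V^s = 1.5000, V^t = -0.5000

Answer: V^s = 1.5000, V^t = -0.5000


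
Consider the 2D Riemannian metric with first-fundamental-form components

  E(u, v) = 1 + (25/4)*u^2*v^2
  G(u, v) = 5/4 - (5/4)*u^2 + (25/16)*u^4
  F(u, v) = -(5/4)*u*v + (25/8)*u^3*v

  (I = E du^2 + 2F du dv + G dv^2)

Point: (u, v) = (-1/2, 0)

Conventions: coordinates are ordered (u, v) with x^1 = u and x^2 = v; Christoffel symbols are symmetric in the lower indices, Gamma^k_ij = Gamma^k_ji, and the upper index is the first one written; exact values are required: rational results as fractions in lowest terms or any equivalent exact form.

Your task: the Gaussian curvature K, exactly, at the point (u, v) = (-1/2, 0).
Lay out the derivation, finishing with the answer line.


E = 1, F = 0, G = 265/256, EG - F^2 = 265/256 at the point
E_u = 0, E_v = 0, F_u = 0, F_v = 15/64, G_u = 15/32, G_v = 0
E_vv = 25/8, F_uv = 35/32, G_uu = 35/16
Brioschi: K = (det M1 - det M2) / (EG - F^2)^2 with the standard first/second-derivative matrices M1, M2.
M1 = [[-E_vv/2 + F_uv - G_uu/2, E_u/2, F_u - E_v/2], [F_v - G_u/2, E, F], [G_v/2, F, G]] = [[-25/16, 0, 0], [0, 1, 0], [0, 0, 265/256]]; det M1 = -6625/4096
M2 = [[0, E_v/2, G_u/2], [E_v/2, E, F], [G_u/2, F, G]] = [[0, 0, 15/64], [0, 1, 0], [15/64, 0, 265/256]]; det M2 = -225/4096
det M1 - det M2 = -25/16; K = -25/16 / (265/256)^2 = -4096/2809

Answer: K = -4096/2809


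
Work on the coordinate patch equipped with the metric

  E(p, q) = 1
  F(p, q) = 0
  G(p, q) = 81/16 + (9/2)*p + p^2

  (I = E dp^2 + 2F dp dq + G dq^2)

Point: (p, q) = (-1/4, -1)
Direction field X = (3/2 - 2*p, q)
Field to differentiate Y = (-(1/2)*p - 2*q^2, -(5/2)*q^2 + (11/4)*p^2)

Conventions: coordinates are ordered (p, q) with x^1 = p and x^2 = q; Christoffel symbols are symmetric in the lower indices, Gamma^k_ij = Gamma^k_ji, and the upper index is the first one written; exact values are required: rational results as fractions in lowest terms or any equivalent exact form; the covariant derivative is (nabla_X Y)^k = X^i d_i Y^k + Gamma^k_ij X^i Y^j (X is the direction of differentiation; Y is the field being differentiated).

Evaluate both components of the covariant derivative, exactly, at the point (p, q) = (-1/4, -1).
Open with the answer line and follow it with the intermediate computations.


Answer: (nabla_X Y)^p = -309/32, (nabla_X Y)^q = -585/64

E = 1, F = 0, G = 4 at the point
E_p = 0, E_q = 0, F_p = 0, F_q = 0, G_p = 4, G_q = 0
EG - F^2 = 4;  g^inv = (1/4) * [[4, 0], [0, 1]]
first-kind symbols [ij,l] = (1/2)(d_i g_jl + d_j g_il - d_l g_ij): [pp,p] = E_p/2 = 0, [pp,q] = F_p - E_q/2 = 0, [pq,p] = E_q/2 = 0, [pq,q] = G_p/2 = 2, [qq,p] = F_q - G_p/2 = -2, [qq,q] = G_q/2 = 0
Gamma^p_ij = (G*[ij,p] - F*[ij,q])/(EG - F^2), Gamma^q_ij = (E*[ij,q] - F*[ij,p])/(EG - F^2)
Gamma_ppp = 0, Gamma_ppq = 0, Gamma_pqq = -2, Gamma_qpp = 0, Gamma_qpq = 1/2, Gamma_qqq = 0
X = (2, -1), Y = (-15/8, -149/64) at the point


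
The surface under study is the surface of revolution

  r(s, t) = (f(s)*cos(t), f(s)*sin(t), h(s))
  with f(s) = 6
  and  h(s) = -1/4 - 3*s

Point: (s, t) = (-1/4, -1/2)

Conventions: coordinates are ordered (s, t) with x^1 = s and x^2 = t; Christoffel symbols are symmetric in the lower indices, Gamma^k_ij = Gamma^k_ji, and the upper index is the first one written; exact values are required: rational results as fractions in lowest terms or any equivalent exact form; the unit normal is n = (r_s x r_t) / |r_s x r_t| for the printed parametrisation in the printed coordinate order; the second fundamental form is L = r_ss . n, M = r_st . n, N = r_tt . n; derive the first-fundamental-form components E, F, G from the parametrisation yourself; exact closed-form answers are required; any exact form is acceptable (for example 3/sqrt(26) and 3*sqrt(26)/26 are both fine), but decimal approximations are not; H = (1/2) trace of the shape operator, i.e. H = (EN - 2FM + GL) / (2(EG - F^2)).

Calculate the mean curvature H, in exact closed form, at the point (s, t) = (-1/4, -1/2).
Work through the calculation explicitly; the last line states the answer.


f = 6, f' = 0, f'' = 0, h' = -3, h'' = 0
E = 9, F = 0, G = 36; answer radicand W^2 = 9
unnormalised second-form numerators: l = 0, m = 0, n = -18; L = l/sqrt(9), and similarly M = m/sqrt(W^2), N = n/sqrt(W^2)
H = (E*n - 2*F*m + G*l) / (2*(EG - F^2)*sqrt(W^2)); E*n - 2*F*m + G*l = -162, EG - F^2 = 324, so H = (-1/4)/sqrt(9)

Answer: H = -1/12


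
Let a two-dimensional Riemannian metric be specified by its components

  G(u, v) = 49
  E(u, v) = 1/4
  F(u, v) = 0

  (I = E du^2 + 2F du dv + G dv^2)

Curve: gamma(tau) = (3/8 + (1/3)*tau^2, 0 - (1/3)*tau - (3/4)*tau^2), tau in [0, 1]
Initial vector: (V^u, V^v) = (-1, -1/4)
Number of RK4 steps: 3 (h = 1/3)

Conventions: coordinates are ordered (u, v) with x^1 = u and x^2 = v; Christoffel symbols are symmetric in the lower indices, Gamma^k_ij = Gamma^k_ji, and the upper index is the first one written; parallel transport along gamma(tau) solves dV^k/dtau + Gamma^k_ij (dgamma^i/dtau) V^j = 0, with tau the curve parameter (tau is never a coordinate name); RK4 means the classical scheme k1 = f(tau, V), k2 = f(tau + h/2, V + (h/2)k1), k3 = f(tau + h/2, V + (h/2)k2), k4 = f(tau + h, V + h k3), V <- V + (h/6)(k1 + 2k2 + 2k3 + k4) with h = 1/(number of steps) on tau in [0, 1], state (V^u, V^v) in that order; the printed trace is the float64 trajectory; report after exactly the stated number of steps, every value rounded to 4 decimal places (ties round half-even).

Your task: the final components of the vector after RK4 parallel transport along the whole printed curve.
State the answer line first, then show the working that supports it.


Answer: V^u = -1.0000, V^v = -0.2500

gamma'(tau) = ((2/3)*tau, -1/3 - (3/2)*tau); f(tau, V)^k = -Gamma^k_ij(gamma(tau)) gamma'^i(tau) V^j; h = 1/3; intermediate values shown to 6 dp
curve data and Christoffel symbols at the stage parameters:
  tau = 0.000000: gamma = (0.375000, 0.000000), gamma' = (0.000000, -0.333333); Gamma_uuu = 0.000000, Gamma_uuv = 0.000000, Gamma_uvv = 0.000000, Gamma_vuu = 0.000000, Gamma_vuv = 0.000000, Gamma_vvv = 0.000000
  tau = 0.166667: gamma = (0.384259, -0.076389), gamma' = (0.111111, -0.583333); Gamma_uuu = 0.000000, Gamma_uuv = 0.000000, Gamma_uvv = 0.000000, Gamma_vuu = 0.000000, Gamma_vuv = 0.000000, Gamma_vvv = 0.000000
  tau = 0.333333: gamma = (0.412037, -0.194444), gamma' = (0.222222, -0.833333); Gamma_uuu = 0.000000, Gamma_uuv = 0.000000, Gamma_uvv = 0.000000, Gamma_vuu = 0.000000, Gamma_vuv = 0.000000, Gamma_vvv = 0.000000
  tau = 0.500000: gamma = (0.458333, -0.354167), gamma' = (0.333333, -1.083333); Gamma_uuu = 0.000000, Gamma_uuv = 0.000000, Gamma_uvv = 0.000000, Gamma_vuu = 0.000000, Gamma_vuv = 0.000000, Gamma_vvv = 0.000000
  tau = 0.666667: gamma = (0.523148, -0.555556), gamma' = (0.444444, -1.333333); Gamma_uuu = 0.000000, Gamma_uuv = 0.000000, Gamma_uvv = 0.000000, Gamma_vuu = 0.000000, Gamma_vuv = 0.000000, Gamma_vvv = 0.000000
  tau = 0.833333: gamma = (0.606481, -0.798611), gamma' = (0.555556, -1.583333); Gamma_uuu = 0.000000, Gamma_uuv = 0.000000, Gamma_uvv = 0.000000, Gamma_vuu = 0.000000, Gamma_vuv = 0.000000, Gamma_vvv = 0.000000
  tau = 1.000000: gamma = (0.708333, -1.083333), gamma' = (0.666667, -1.833333); Gamma_uuu = 0.000000, Gamma_uuv = 0.000000, Gamma_uvv = 0.000000, Gamma_vuu = 0.000000, Gamma_vuv = 0.000000, Gamma_vvv = 0.000000
step 0: V^u = -1.0000, V^v = -0.2500
step 1: k1 = (0.000000, 0.000000), k2 = (0.000000, 0.000000), k3 = (0.000000, 0.000000), k4 = (0.000000, 0.000000); V <- V + (h/6)(k1 + 2k2 + 2k3 + k4): V^u = -1.0000, V^v = -0.2500
step 2: k1 = (0.000000, 0.000000), k2 = (0.000000, 0.000000), k3 = (0.000000, 0.000000), k4 = (0.000000, 0.000000); V <- V + (h/6)(k1 + 2k2 + 2k3 + k4): V^u = -1.0000, V^v = -0.2500
step 3: k1 = (0.000000, 0.000000), k2 = (0.000000, 0.000000), k3 = (0.000000, 0.000000), k4 = (0.000000, 0.000000); V <- V + (h/6)(k1 + 2k2 + 2k3 + k4): V^u = -1.0000, V^v = -0.2500


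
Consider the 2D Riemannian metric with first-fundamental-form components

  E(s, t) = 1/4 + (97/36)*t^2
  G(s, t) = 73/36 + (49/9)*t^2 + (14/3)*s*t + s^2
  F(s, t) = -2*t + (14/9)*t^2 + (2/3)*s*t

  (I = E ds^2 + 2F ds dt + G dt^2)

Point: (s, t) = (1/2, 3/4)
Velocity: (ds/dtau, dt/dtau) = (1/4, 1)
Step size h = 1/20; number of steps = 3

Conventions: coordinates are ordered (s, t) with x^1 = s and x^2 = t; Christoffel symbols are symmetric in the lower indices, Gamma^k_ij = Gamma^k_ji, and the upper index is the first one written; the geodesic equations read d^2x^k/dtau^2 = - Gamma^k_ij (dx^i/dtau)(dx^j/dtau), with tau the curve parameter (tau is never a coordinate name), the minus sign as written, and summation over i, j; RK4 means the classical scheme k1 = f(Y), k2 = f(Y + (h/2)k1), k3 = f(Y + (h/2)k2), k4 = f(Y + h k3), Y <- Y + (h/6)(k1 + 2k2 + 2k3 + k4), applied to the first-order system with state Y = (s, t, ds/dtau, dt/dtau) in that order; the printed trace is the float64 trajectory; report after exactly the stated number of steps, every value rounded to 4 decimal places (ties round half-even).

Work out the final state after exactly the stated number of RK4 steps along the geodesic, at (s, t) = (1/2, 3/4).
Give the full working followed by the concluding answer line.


f(Y) = (ds/dtau, dt/dtau, -Gamma^s_ij Y'^i Y'^j, -Gamma^t_ij Y'^i Y'^j) with the Gammas evaluated at the stage position; h = 0.050000; intermediate values shown to 6 dp
step 0: s = 0.5000, t = 0.7500, ds/dtau = 0.2500, dt/dtau = 1.0000
step 1:
  k1: at (s, t) = (0.500000, 0.750000), (ds/dtau, dt/dtau) = (0.250000, 1.000000); Gamma_sss = -0.046074, Gamma_sst = 1.225710, Gamma_stt = -0.747893, Gamma_tss = -0.216932, Gamma_tst = 0.382163, Gamma_ttt = 0.700895; k1 = (0.250000, 1.000000, 0.137917, -0.878418)
  k2: at (s, t) = (0.506250, 0.775000), (ds/dtau, dt/dtau) = (0.253448, 0.978040); Gamma_sss = -0.040704, Gamma_sst = 1.187869, Gamma_stt = -0.705962, Gamma_tss = -0.214750, Gamma_tst = 0.370375, Gamma_ttt = 0.697446; k2 = (0.253448, 0.978040, 0.089008, -0.836974)
  k3: at (s, t) = (0.506336, 0.774451), (ds/dtau, dt/dtau) = (0.252225, 0.979076); Gamma_sss = -0.040799, Gamma_sst = 1.188648, Gamma_stt = -0.706924, Gamma_tss = -0.214766, Gamma_tst = 0.370587, Gamma_ttt = 0.697510; k3 = (0.252225, 0.979076, 0.093178, -0.837993)
  k4: at (s, t) = (0.512611, 0.798954), (ds/dtau, dt/dtau) = (0.254659, 0.958100); Gamma_sss = -0.035818, Gamma_sst = 1.153362, Gamma_stt = -0.669714, Gamma_tss = -0.212578, Gamma_tst = 0.359465, Gamma_ttt = 0.693444; k4 = (0.254659, 0.958100, 0.054276, -0.798176)
  Y <- Y + (h/6)(k1 + 2k2 + 2k3 + k4): s = 0.5126, t = 0.7989, ds/dtau = 0.2546, dt/dtau = 0.9581
step 2:
  k1: at (s, t) = (0.512633, 0.798936), (ds/dtau, dt/dtau) = (0.254638, 0.958112); Gamma_sss = -0.035819, Gamma_sst = 1.153383, Gamma_stt = -0.669750, Gamma_tss = -0.212576, Gamma_tst = 0.359468, Gamma_ttt = 0.693445; k1 = (0.254638, 0.958112, 0.054353, -0.798184)
  k2: at (s, t) = (0.518999, 0.822889), (ds/dtau, dt/dtau) = (0.255997, 0.938158); Gamma_sss = -0.031207, Gamma_sst = 1.120552, Gamma_stt = -0.636764, Gamma_tss = -0.210389, Gamma_tst = 0.348996, Gamma_ttt = 0.688896; k2 = (0.255997, 0.938158, 0.024251, -0.760171)
  k3: at (s, t) = (0.519033, 0.822390), (ds/dtau, dt/dtau) = (0.255244, 0.939108); Gamma_sss = -0.031288, Gamma_sst = 1.121200, Gamma_stt = -0.637480, Gamma_tss = -0.210412, Gamma_tst = 0.349181, Gamma_ttt = 0.688979; k3 = (0.255244, 0.939108, 0.026740, -0.761318)
  k4: at (s, t) = (0.525396, 0.845891), (ds/dtau, dt/dtau) = (0.255975, 0.920046); Gamma_sss = -0.027006, Gamma_sst = 1.090487, Gamma_stt = -0.607909, Gamma_tss = -0.208244, Gamma_tst = 0.339294, Gamma_ttt = 0.684068; k4 = (0.255975, 0.920046, 0.002717, -0.725222)
  Y <- Y + (h/6)(k1 + 2k2 + 2k3 + k4): s = 0.5254, t = 0.8459, ds/dtau = 0.2560, dt/dtau = 0.9201
step 3:
  k1: at (s, t) = (0.525409, 0.845875), (ds/dtau, dt/dtau) = (0.255963, 0.920059); Gamma_sss = -0.027008, Gamma_sst = 1.090506, Gamma_stt = -0.607935, Gamma_tss = -0.208244, Gamma_tst = 0.339298, Gamma_ttt = 0.684070; k1 = (0.255963, 0.920059, 0.002760, -0.725238)
  k2: at (s, t) = (0.531808, 0.868877), (ds/dtau, dt/dtau) = (0.256032, 0.901928); Gamma_sss = -0.023040, Gamma_sst = 1.061833, Gamma_stt = -0.581451, Gamma_tss = -0.206101, Gamma_tst = 0.329981, Gamma_ttt = 0.678888; k2 = (0.256032, 0.901928, -0.015897, -0.691148)
  k3: at (s, t) = (0.531810, 0.868423), (ds/dtau, dt/dtau) = (0.255566, 0.902780); Gamma_sss = -0.023107, Gamma_sst = 1.062372, Gamma_stt = -0.581994, Gamma_tss = -0.206127, Gamma_tst = 0.330141, Gamma_ttt = 0.678980; k3 = (0.255566, 0.902780, -0.014379, -0.692254)
  k4: at (s, t) = (0.538187, 0.891014), (ds/dtau, dt/dtau) = (0.255244, 0.885446); Gamma_sss = -0.019416, Gamma_sst = 1.035458, Gamma_stt = -0.558036, Gamma_tss = -0.204018, Gamma_tst = 0.321331, Gamma_ttt = 0.673600; k4 = (0.255244, 0.885446, -0.029264, -0.660066)
  Y <- Y + (h/6)(k1 + 2k2 + 2k3 + k4): s = 0.5382, t = 0.8910, ds/dtau = 0.2552, dt/dtau = 0.8855

Answer: s = 0.5382, t = 0.8910, ds/dtau = 0.2552, dt/dtau = 0.8855
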